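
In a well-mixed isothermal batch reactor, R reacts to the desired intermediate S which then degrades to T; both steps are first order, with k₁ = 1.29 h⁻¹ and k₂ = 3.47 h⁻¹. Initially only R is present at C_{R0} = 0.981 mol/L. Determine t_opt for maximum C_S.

0.454 h

For first-order series the maximum of C_S occurs at t_opt = ln(k₂/k₁)/(k₂−k₁).
= ln(3.47/1.29)/(3.47−1.29) = ln(2.690)/2.180 = 0.9895/2.180 = 0.454 h.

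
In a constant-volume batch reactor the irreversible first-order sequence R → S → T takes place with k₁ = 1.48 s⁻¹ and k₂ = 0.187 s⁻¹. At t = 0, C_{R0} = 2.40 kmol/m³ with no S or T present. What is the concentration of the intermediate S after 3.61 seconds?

1.39 kmol/m³

The intermediate concentration in a first-order A→B→C sequence is C_S = k₁C_{R0}(e^(−k₁t) − e^(−k₂t))/(k₂−k₁).
e^(−k₁t) = e^(−1.48×3.61) = e^(−5.343) = 0.004782; e^(−k₂t) = e^(−0.6751) = 0.5091.
C_S = 1.48×2.40/(0.187−1.48) × (0.004782−0.5091) = (-2.747)×(-0.5043) = 1.385 kmol/m³.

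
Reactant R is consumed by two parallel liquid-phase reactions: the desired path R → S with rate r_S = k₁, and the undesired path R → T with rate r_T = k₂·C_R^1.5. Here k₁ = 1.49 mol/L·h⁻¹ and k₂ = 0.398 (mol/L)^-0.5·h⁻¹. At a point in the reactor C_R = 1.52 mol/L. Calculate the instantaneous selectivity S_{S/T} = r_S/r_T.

2.00

S_{S/T} = r_S/r_T = (k₁)/(k₂·C_R^1.5) = (k₁/k₂)·C_R^-1.5.
= (1.49) / (0.398×1.520^1.5) = 1.490/0.7458 = 2.00.
The undesired path is higher order in R, so low C_R (CSTR or dilute feed) favours S.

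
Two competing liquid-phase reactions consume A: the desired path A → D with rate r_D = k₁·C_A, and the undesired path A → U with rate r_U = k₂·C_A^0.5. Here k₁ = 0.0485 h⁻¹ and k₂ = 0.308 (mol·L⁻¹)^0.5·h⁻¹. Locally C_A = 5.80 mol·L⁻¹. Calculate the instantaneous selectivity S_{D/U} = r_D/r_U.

0.379

S_{D/U} = r_D/r_U = (k₁·C_A)/(k₂·C_A^0.5) = (k₁/k₂)·C_A^0.5.
= (0.0485×5.800) / (0.308×5.800^0.5) = 0.2813/0.7418 = 0.379.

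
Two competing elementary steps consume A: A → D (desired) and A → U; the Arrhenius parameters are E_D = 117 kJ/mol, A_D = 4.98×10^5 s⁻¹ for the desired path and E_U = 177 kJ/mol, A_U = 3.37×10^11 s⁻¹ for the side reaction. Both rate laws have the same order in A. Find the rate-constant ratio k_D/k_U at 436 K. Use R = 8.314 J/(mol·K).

22.8

Since both paths have the same order in A, the concentration cancels and S_{D/U} = k_D/k_U = (A_D/A_U)·exp[(E_U−E_D)/(RT)].
(E_U−E_D)/(RT) = (177−117)×10³/(8.314×436) = 60000/3625 = 16.55.
k_D/k_U = (4.98×10^5/3.37×10^11)·exp(16.55) = 1.478×10^-6 × 1.544×10^7 = 22.8.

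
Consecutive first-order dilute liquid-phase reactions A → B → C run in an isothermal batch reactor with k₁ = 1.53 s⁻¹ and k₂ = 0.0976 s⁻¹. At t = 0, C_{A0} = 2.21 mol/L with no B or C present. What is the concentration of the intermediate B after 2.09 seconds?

Solving the coupled first-order balances gives C_B(t) = [k₁/(k₂−k₁)]·C_{A0}·(e^(−k₁t) − e^(−k₂t)).
e^(−k₁t) = e^(−1.53×2.09) = e^(−3.198) = 0.04086; e^(−k₂t) = e^(−0.2040) = 0.8155.
C_B = 1.53×2.21/(0.0976−1.53) × (0.04086−0.8155) = (-2.361)×(-0.7746) = 1.829 mol/L.

1.83 mol/L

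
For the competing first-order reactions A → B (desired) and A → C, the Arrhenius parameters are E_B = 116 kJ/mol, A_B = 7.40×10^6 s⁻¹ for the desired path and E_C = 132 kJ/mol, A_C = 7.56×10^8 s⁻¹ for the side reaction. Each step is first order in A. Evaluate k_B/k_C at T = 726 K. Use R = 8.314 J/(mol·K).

With equal orders, S_{B/C} = k_B/k_C = (A_B/A_C)·exp[(E_C−E_B)/(RT)].
(E_C−E_B)/(RT) = (132−116)×10³/(8.314×726) = 16000/6036 = 2.651.
k_B/k_C = (7.40×10^6/7.56×10^8)·exp(2.651) = 0.009788 × 14.17 = 0.139.
Since E_B < E_C, lowering the temperature improves selectivity toward B.

0.139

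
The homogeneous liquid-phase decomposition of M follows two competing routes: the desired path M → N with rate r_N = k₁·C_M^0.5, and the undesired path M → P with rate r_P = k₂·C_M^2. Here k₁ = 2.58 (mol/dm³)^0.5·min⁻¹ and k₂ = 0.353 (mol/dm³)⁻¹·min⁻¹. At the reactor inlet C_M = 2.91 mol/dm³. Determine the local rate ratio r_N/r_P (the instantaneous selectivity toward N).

1.47

S_{N/P} = r_N/r_P = (k₁·C_M^0.5)/(k₂·C_M^2) = (k₁/k₂)·C_M^-1.5.
= (2.58×2.910^0.5) / (0.353×2.910^2) = 4.401/2.989 = 1.47.
The undesired path is higher order in M, so low C_M (CSTR or dilute feed) favours N.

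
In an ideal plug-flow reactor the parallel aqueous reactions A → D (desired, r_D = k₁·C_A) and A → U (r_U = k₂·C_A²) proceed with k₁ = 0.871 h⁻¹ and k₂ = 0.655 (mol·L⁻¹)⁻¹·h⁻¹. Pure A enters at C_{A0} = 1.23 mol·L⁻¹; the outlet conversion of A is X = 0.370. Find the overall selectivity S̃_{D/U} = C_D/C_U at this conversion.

C_A = C_{A0}(1−X) = 0.7749 mol·L⁻¹.
Along a PFR/batch, dC_D/dC_A = −r_D/(r_D+r_U) = −k₁/(k₁+k₂·C_A).
Integrating from C_{A0} to C_A: C_D = (0.871/0.655)·ln[(0.871+0.655·1.23)/(0.871+0.655·0.775)] = 1.330·ln(1.677/1.379) = 0.2603 mol·L⁻¹.
C_U = (C_{A0}−C_A)−C_D = 0.1948 mol·L⁻¹; S̃_{D/U} = 0.2603/0.1948 = 1.34.

1.34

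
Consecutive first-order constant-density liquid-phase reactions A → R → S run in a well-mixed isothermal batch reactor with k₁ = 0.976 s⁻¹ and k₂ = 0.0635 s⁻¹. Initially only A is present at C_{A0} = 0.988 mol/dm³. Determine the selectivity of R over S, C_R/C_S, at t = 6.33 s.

For first-order series with pure A initially, C_R(t) = k₁C_{A0}/(k₂−k₁)·(e^(−k₁t) − e^(−k₂t)).
e^(−k₁t) = e^(−0.976×6.33) = e^(−6.178) = 0.002074; e^(−k₂t) = e^(−0.4020) = 0.6690.
C_R = 0.976×0.988/(0.0635−0.976) × (0.002074−0.6690) = (-1.057)×(-0.6669) = 0.7048 mol/dm³.
C_A = C_{A0}e^(−k₁t) = 0.002050 mol/dm³, so C_S = C_{A0}−C_A−C_R = 0.2812 mol/dm³; C_R/C_S = 2.51.

2.51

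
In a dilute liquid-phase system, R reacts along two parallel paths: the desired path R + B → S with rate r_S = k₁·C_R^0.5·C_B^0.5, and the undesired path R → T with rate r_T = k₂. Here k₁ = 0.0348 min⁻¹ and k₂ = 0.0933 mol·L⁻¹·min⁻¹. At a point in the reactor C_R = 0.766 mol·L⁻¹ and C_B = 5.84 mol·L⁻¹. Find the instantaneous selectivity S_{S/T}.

S_{S/T} = r_S/r_T = (k₁·C_R^0.5·C_B^0.5)/(k₂) = (k₁/k₂)·C_R^0.5·C_B^0.5.
= (0.0348×0.7660^0.5×5.840^0.5) / (0.0933) = 0.07360/0.09330 = 0.789.
Since the desired path is higher order in R, keeping C_R high (PFR or concentrated feed) favours S.

0.789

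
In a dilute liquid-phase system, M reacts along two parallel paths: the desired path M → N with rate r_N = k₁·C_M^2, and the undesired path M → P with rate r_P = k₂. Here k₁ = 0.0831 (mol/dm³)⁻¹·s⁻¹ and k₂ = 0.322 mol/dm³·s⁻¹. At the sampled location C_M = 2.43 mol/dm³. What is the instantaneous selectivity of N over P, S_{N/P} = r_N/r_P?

S_{N/P} = r_N/r_P = (k₁·C_M^2)/(k₂) = (k₁/k₂)·C_M^2.
= (0.0831×2.430^2) / (0.322) = 0.4907/0.3220 = 1.52.
Since the desired path is higher order in M, keeping C_M high (PFR or concentrated feed) favours N.

1.52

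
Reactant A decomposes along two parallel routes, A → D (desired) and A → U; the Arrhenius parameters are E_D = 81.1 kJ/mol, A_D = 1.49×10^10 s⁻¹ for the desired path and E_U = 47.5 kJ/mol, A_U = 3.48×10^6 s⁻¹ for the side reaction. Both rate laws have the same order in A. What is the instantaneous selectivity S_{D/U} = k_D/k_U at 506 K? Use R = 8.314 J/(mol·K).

Since both paths have the same order in A, the concentration cancels and S_{D/U} = k_D/k_U = (A_D/A_U)·exp[(E_U−E_D)/(RT)].
(E_U−E_D)/(RT) = (47.5−81.1)×10³/(8.314×506) = -33600/4207 = -7.987.
k_D/k_U = (1.49×10^10/3.48×10^6)·exp(-7.987) = 4282 × 3.399×10^-4 = 1.46.

1.46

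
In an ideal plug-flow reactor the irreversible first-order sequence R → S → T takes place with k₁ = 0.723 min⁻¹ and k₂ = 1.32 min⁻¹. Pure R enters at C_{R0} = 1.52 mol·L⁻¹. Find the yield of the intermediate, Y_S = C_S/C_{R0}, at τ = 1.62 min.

0.233

Solving the coupled first-order balances gives C_S(τ) = [k₁/(k₂−k₁)]·C_{R0}·(e^(−k₁τ) − e^(−k₂τ)).
e^(−k₁τ) = e^(−0.723×1.62) = e^(−1.171) = 0.3100; e^(−k₂τ) = e^(−2.138) = 0.1178.
C_S = 0.723×1.52/(1.32−0.723) × (0.3100−0.1178) = 1.841×0.1921 = 0.3537 mol·L⁻¹.
Y_S = C_S/C_{R0} = 0.3537/1.52 = 0.233.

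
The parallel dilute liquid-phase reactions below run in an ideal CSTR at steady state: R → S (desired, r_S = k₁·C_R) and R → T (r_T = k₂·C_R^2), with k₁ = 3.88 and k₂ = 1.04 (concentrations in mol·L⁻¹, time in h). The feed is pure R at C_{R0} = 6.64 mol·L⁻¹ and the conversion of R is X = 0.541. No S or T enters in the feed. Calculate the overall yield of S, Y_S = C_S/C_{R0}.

Exit C_R = C_{R0}(1−X) = 6.64×0.459 = 3.048 mol·L⁻¹.
In a CSTR the entire volume is at exit conditions, so r_S = 3.88×3.048 = 11.83 and r_T = 1.04×3.048^2 = 9.660.
Fraction of consumed R going to S: r_S/(r_S+r_T) = 0.5504.
C_S = 0.5504·C_{R0}·X = 0.5504×6.64×0.541 = 1.98 mol·L⁻¹; Y_S = C_S/C_{R0} = 0.298.

0.298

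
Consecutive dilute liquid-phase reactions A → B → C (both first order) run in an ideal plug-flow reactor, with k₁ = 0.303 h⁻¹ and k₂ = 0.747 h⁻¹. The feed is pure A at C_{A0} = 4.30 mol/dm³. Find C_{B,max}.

For a first-order series the maximum intermediate yield is C_{B,max}/C_{A0} = (k₁/k₂)^[k₂/(k₂−k₁)].
= (0.303/0.747)^(0.747/(0.747−0.303)) = (0.4056)^(1.682) = 0.2191.
C_{B,max} = 0.2191×4.30 = 0.942 mol/dm³.

0.942 mol/dm³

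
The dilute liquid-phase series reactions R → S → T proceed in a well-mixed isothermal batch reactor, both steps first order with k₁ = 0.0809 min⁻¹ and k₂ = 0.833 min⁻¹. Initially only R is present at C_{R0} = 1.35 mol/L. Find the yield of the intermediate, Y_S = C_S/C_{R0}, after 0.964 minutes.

For first-order series with pure R initially, C_S(t) = k₁C_{R0}/(k₂−k₁)·(e^(−k₁t) − e^(−k₂t)).
e^(−k₁t) = e^(−0.0809×0.964) = e^(−0.07799) = 0.9250; e^(−k₂t) = e^(−0.8030) = 0.4480.
C_S = 0.0809×1.35/(0.833−0.0809) × (0.9250−0.4480) = 0.1452×0.4770 = 0.06927 mol/L.
Y_S = C_S/C_{R0} = 0.06927/1.35 = 0.0513.

0.0513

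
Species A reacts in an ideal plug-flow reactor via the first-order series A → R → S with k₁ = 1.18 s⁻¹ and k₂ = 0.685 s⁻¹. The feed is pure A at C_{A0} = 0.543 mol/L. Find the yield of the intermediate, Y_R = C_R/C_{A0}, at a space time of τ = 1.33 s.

0.462

Solving the coupled first-order balances gives C_R(τ) = [k₁/(k₂−k₁)]·C_{A0}·(e^(−k₁τ) − e^(−k₂τ)).
e^(−k₁τ) = e^(−1.18×1.33) = e^(−1.569) = 0.2082; e^(−k₂τ) = e^(−0.9111) = 0.4021.
C_R = 1.18×0.543/(0.685−1.18) × (0.2082−0.4021) = (-1.294)×(-0.1939) = 0.2510 mol/L.
Y_R = C_R/C_{A0} = 0.2510/0.543 = 0.462.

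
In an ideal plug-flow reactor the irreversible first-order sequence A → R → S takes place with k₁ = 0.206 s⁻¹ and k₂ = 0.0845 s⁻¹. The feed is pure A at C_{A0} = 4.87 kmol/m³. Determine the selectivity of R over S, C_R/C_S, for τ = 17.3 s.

0.551

For first-order series with pure A initially, C_R(τ) = k₁C_{A0}/(k₂−k₁)·(e^(−k₁τ) − e^(−k₂τ)).
e^(−k₁τ) = e^(−0.206×17.3) = e^(−3.564) = 0.02833; e^(−k₂τ) = e^(−1.462) = 0.2318.
C_R = 0.206×4.87/(0.0845−0.206) × (0.02833−0.2318) = (-8.257)×(-0.2035) = 1.680 kmol/m³.
C_A = C_{A0}e^(−k₁τ) = 0.1380 kmol/m³, so C_S = C_{A0}−C_A−C_R = 3.052 kmol/m³; C_R/C_S = 0.551.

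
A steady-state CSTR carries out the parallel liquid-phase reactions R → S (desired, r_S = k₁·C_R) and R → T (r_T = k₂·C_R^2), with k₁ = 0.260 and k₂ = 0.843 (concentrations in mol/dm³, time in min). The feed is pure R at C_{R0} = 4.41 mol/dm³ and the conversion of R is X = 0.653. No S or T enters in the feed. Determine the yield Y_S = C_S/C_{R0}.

0.110

Exit C_R = C_{R0}(1−X) = 4.41×0.347 = 1.530 mol/dm³.
In a CSTR the entire volume is at exit conditions, so r_S = 0.260×1.530 = 0.3979 and r_T = 0.843×1.530^2 = 1.974.
Fraction of consumed R going to S: r_S/(r_S+r_T) = 0.1677.
C_S = 0.1677·C_{R0}·X = 0.1677×4.41×0.653 = 0.483 mol/dm³; Y_S = C_S/C_{R0} = 0.110.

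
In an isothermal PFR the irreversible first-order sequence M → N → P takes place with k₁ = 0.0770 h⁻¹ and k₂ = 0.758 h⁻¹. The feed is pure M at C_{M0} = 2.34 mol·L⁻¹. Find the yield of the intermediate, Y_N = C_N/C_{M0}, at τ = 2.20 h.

0.0741

For first-order series with pure M initially, C_N(τ) = k₁C_{M0}/(k₂−k₁)·(e^(−k₁τ) − e^(−k₂τ)).
e^(−k₁τ) = e^(−0.0770×2.20) = e^(−0.1694) = 0.8442; e^(−k₂τ) = e^(−1.668) = 0.1887.
C_N = 0.0770×2.34/(0.758−0.0770) × (0.8442−0.1887) = 0.2646×0.6555 = 0.1734 mol·L⁻¹.
Y_N = C_N/C_{M0} = 0.1734/2.34 = 0.0741.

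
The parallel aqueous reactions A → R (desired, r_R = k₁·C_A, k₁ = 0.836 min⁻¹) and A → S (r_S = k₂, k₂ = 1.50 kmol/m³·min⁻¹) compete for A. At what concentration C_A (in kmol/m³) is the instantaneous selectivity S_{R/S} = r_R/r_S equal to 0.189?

0.339 kmol/m³

S_{R/S} = (k₁/k₂)·C_A ⇒ C_A = S·k₂/k₁.
= 0.189×1.50/0.836 = 0.339 kmol/m³.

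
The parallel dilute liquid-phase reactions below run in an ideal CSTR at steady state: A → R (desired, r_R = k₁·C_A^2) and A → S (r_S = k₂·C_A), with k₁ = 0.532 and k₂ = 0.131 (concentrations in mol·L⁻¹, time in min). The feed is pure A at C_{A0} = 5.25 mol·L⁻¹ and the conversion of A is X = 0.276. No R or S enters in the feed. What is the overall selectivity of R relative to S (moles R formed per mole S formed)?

Exit C_A = C_{A0}(1−X) = 5.25×0.724 = 3.801 mol·L⁻¹.
Rates in a CSTR are evaluated at the outlet concentration: r_R = 0.532×3.801^2 = 7.686, r_S = 0.131×3.801 = 0.4979.
Overall selectivity = C_R/C_S = r_Rτ/(r_Sτ) = r_R/r_S = 15.4.

15.4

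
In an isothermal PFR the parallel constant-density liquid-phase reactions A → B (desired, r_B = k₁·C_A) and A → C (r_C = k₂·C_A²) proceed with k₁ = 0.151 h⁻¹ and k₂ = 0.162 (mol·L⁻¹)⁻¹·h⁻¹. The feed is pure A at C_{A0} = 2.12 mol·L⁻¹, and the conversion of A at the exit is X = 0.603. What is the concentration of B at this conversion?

0.506 mol·L⁻¹

C_A = C_{A0}(1−X) = 0.8416 mol·L⁻¹.
Along a PFR/batch, dC_B/dC_A = −r_B/(r_B+r_C) = −k₁/(k₁+k₂·C_A).
Integrating from C_{A0} to C_A: C_B = (0.151/0.162)·ln[(0.151+0.162·2.12)/(0.151+0.162·0.842)] = 0.9321·ln(0.4944/0.2873) = 0.5059 mol·L⁻¹.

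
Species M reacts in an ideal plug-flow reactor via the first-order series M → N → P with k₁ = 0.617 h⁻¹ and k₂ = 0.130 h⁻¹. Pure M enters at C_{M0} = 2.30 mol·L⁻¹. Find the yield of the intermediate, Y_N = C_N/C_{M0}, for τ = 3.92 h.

0.648

The intermediate concentration in a first-order A→B→C sequence is C_N = k₁C_{M0}(e^(−k₁τ) − e^(−k₂τ))/(k₂−k₁).
e^(−k₁τ) = e^(−0.617×3.92) = e^(−2.419) = 0.08904; e^(−k₂τ) = e^(−0.5096) = 0.6007.
C_N = 0.617×2.30/(0.130−0.617) × (0.08904−0.6007) = (-2.914)×(-0.5117) = 1.491 mol·L⁻¹.
Y_N = C_N/C_{M0} = 1.491/2.30 = 0.648.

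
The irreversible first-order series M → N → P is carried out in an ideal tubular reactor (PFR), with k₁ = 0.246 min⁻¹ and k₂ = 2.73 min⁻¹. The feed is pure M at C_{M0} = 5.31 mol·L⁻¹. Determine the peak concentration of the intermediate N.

0.377 mol·L⁻¹

At the optimum, C_{N,max}/C_{M0} = (k₁/k₂)^[k₂/(k₂−k₁)].
= (0.246/2.73)^(2.73/(2.73−0.246)) = (0.09011)^(1.099) = 0.07100.
C_{N,max} = 0.07100×5.31 = 0.377 mol·L⁻¹.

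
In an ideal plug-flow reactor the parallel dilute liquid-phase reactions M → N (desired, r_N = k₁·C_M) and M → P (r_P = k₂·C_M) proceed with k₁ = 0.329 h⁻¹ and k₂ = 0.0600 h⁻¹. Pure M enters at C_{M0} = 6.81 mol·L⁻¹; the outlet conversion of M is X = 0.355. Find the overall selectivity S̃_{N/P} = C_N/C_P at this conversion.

5.48

C_M = C_{M0}(1−X) = 4.392 mol·L⁻¹.
Both paths are first order in M, so the instantaneous fraction to N is constant: dC_N/d(−C_M) = k₁/(k₁+k₂) = 0.8458.
C_N = 0.8458·(C_{M0}−C_M) = 0.8458×2.418 = 2.04 mol·L⁻¹.
C_P = (C_{M0}−C_M)−C_N = 0.3729 mol·L⁻¹; S̃_{N/P} = 2.045/0.3729 = 5.48.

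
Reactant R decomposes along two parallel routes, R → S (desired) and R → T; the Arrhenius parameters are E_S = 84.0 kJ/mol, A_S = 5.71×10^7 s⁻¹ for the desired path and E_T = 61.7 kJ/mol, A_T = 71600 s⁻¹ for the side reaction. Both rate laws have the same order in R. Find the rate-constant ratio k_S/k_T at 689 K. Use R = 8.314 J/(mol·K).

16.3

Since both paths have the same order in R, the concentration cancels and S_{S/T} = k_S/k_T = (A_S/A_T)·exp[(E_T−E_S)/(RT)].
(E_T−E_S)/(RT) = (61.7−84.0)×10³/(8.314×689) = -22300/5728 = -3.893.
k_S/k_T = (5.71×10^7/71600)·exp(-3.893) = 797.5 × 0.02039 = 16.3.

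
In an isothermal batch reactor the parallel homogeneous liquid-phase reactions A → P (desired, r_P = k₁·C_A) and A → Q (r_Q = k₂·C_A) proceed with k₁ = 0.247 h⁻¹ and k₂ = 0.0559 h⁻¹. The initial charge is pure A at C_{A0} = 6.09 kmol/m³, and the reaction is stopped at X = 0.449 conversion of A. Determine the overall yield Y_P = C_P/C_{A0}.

C_A = C_{A0}(1−X) = 3.356 kmol/m³.
Both paths are first order in A, so the instantaneous fraction to P is constant: dC_P/d(−C_A) = k₁/(k₁+k₂) = 0.8155.
C_P = 0.8155·(C_{A0}−C_A) = 0.8155×2.734 = 2.23 kmol/m³.
Y_P = C_P/C_{A0} = 2.230/6.09 = 0.366.

0.366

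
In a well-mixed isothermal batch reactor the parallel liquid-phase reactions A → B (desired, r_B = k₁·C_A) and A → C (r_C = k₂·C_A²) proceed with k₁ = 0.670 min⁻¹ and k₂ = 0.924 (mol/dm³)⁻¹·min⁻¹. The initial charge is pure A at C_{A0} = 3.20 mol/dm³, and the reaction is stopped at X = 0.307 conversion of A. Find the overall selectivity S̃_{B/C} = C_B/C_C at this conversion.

0.270

C_A = C_{A0}(1−X) = 2.218 mol/dm³.
Along a PFR/batch, dC_B/dC_A = −r_B/(r_B+r_C) = −k₁/(k₁+k₂·C_A).
Integrating from C_{A0} to C_A: C_B = (0.670/0.924)·ln[(0.670+0.924·3.20)/(0.670+0.924·2.22)] = 0.7251·ln(3.627/2.719) = 0.2089 mol/dm³.
C_C = (C_{A0}−C_A)−C_B = 0.7735 mol/dm³; S̃_{B/C} = 0.2089/0.7735 = 0.270.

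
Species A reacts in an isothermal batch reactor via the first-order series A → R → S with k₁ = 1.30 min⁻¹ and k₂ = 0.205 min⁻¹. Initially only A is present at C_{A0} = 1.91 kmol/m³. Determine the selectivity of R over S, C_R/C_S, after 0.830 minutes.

Solving the coupled first-order balances gives C_R(t) = [k₁/(k₂−k₁)]·C_{A0}·(e^(−k₁t) − e^(−k₂t)).
e^(−k₁t) = e^(−1.30×0.830) = e^(−1.079) = 0.3399; e^(−k₂t) = e^(−0.1701) = 0.8435.
C_R = 1.30×1.91/(0.205−1.30) × (0.3399−0.8435) = (-2.268)×(-0.5036) = 1.142 kmol/m³.
C_A = C_{A0}e^(−k₁t) = 0.6493 kmol/m³, so C_S = C_{A0}−C_A−C_R = 0.1188 kmol/m³; C_R/C_S = 9.62.

9.62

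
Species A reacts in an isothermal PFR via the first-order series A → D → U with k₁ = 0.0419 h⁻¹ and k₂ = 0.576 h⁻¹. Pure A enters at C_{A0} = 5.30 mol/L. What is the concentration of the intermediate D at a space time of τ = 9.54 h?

0.277 mol/L

The intermediate concentration in a first-order A→B→C sequence is C_D = k₁C_{A0}(e^(−k₁τ) − e^(−k₂τ))/(k₂−k₁).
e^(−k₁τ) = e^(−0.0419×9.54) = e^(−0.3997) = 0.6705; e^(−k₂τ) = e^(−5.495) = 0.004107.
C_D = 0.0419×5.30/(0.576−0.0419) × (0.6705−0.004107) = 0.4158×0.6664 = 0.2771 mol/L.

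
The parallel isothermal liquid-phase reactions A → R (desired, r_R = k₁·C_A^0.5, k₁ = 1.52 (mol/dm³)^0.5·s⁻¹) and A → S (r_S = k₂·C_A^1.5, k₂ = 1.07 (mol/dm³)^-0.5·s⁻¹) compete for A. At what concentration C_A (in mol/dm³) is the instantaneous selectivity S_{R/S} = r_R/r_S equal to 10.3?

0.138 mol/dm³

S_{R/S} = (k₁/k₂)·C_A⁻¹ ⇒ C_A = (S·k₂/k₁)^(-1).
= (10.3×1.07/1.52)^(-1) = (7.251)^(-1) = 0.138 mol/dm³.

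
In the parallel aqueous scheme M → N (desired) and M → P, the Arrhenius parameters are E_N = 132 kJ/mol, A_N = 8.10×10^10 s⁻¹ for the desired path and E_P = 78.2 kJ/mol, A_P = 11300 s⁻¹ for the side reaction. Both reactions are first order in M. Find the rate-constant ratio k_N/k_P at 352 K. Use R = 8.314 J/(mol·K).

0.0744

Since both paths have the same order in M, the concentration cancels and S_{N/P} = k_N/k_P = (A_N/A_P)·exp[(E_P−E_N)/(RT)].
(E_P−E_N)/(RT) = (78.2−132)×10³/(8.314×352) = -53800/2927 = -18.38.
k_N/k_P = (8.10×10^10/11300)·exp(-18.38) = 7.168×10^6 × 1.038×10^-8 = 0.0744.
Since E_N > E_P, raising the temperature improves selectivity toward N.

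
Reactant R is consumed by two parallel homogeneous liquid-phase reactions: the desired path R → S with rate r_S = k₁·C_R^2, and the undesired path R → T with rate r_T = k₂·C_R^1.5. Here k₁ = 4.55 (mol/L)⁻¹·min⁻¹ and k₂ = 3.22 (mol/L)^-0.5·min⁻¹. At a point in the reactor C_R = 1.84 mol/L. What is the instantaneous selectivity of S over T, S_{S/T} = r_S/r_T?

S_{S/T} = r_S/r_T = (k₁·C_R^2)/(k₂·C_R^1.5) = (k₁/k₂)·C_R^0.5.
= (4.55×1.840^2) / (3.22×1.840^1.5) = 15.40/8.037 = 1.92.

1.92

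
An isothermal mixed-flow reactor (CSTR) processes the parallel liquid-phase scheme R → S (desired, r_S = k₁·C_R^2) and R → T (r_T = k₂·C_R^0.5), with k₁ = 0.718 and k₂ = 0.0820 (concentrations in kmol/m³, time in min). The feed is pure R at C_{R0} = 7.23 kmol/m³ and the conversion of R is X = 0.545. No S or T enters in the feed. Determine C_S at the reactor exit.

Exit C_R = C_{R0}(1−X) = 7.23×0.455 = 3.290 kmol/m³.
Rates in a CSTR are evaluated at the outlet concentration: r_S = 0.718×3.290^2 = 7.770, r_T = 0.0820×3.290^0.5 = 0.1487.
Fraction of consumed R going to S: r_S/(r_S+r_T) = 0.9812.
C_S = 0.9812·C_{R0}·X = 0.9812×7.23×0.545 = 3.87 kmol/m³.

3.87 kmol/m³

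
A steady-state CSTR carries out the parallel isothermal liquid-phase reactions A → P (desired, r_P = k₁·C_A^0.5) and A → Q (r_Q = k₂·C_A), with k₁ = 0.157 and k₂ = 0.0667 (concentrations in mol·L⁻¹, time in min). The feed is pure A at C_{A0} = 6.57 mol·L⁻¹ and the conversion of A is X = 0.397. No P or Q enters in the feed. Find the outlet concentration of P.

Exit C_A = C_{A0}(1−X) = 6.57×0.603 = 3.962 mol·L⁻¹.
Rates in a CSTR are evaluated at the outlet concentration: r_P = 0.157×3.962^0.5 = 0.3125, r_Q = 0.0667×3.962 = 0.2642.
Fraction of consumed A going to P: r_P/(r_P+r_Q) = 0.5418.
C_P = 0.5418·C_{A0}·X = 0.5418×6.57×0.397 = 1.41 mol·L⁻¹.

1.41 mol·L⁻¹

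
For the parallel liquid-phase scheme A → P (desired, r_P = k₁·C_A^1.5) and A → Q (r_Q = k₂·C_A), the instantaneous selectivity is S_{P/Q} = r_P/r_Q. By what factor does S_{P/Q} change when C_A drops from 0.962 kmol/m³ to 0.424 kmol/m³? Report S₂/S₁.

S_{P/Q} = (k₁/k₂)·C_A^0.5, so S₂/S₁ = (C_{A,2}/C_{A,1})^0.5.
= (0.424/0.962)^0.5 = (0.4407)^0.5 = 0.664.
Selectivity toward P falls as C_A falls — high-concentration operation is favoured.

0.664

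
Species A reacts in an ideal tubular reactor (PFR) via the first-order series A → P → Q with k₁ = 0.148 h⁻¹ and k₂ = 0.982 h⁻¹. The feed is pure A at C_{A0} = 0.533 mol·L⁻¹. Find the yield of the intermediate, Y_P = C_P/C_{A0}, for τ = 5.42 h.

0.0787

For first-order series with pure A initially, C_P(τ) = k₁C_{A0}/(k₂−k₁)·(e^(−k₁τ) − e^(−k₂τ)).
e^(−k₁τ) = e^(−0.148×5.42) = e^(−0.8022) = 0.4484; e^(−k₂τ) = e^(−5.322) = 0.004881.
C_P = 0.148×0.533/(0.982−0.148) × (0.4484−0.004881) = 0.09459×0.4435 = 0.04195 mol·L⁻¹.
Y_P = C_P/C_{A0} = 0.04195/0.533 = 0.0787.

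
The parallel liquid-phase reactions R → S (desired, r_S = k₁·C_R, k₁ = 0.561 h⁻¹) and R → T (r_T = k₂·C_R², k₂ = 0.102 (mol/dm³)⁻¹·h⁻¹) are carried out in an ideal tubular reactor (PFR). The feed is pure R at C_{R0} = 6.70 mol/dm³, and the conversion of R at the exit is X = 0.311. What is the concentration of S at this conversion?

C_R = C_{R0}(1−X) = 4.616 mol/dm³.
Along a PFR/batch, dC_S/dC_R = −r_S/(r_S+r_T) = −k₁/(k₁+k₂·C_R).
Integrating from C_{R0} to C_R: C_S = (0.561/0.102)·ln[(0.561+0.102·6.70)/(0.561+0.102·4.62)] = 5.500·ln(1.244/1.032) = 1.030 mol/dm³.

1.03 mol/dm³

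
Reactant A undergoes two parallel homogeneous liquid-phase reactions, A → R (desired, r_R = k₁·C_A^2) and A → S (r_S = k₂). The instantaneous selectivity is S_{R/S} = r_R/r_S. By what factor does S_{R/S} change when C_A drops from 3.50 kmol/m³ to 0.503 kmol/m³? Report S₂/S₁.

0.0207

S_{R/S} = (k₁/k₂)·C_A^2, so S₂/S₁ = (C_{A,2}/C_{A,1})^2.
= (0.503/3.50)^2 = (0.1437)^2 = 0.0207.
Selectivity toward R falls as C_A falls — high-concentration operation is favoured.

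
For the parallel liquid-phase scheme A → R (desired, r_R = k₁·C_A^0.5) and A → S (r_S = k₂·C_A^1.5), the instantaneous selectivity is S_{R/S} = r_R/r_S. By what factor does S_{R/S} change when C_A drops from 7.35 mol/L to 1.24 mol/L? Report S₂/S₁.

S_{R/S} = (k₁/k₂)·C_A⁻¹, so S₂/S₁ = (C_{A,2}/C_{A,1})⁻¹.
= 7.35/1.24 = 5.93.
Selectivity toward R rises as C_A falls — low-concentration operation is favoured.

5.93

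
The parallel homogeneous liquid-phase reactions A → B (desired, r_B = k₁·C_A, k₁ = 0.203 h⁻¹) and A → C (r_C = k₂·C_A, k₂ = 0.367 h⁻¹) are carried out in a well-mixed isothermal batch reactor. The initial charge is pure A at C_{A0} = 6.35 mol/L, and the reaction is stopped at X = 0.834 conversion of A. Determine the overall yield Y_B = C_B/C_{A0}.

C_A = C_{A0}(1−X) = 1.054 mol/L.
Both paths are first order in A, so the instantaneous fraction to B is constant: dC_B/d(−C_A) = k₁/(k₁+k₂) = 0.3561.
C_B = 0.3561·(C_{A0}−C_A) = 0.3561×5.296 = 1.89 mol/L.
Y_B = C_B/C_{A0} = 1.886/6.35 = 0.297.

0.297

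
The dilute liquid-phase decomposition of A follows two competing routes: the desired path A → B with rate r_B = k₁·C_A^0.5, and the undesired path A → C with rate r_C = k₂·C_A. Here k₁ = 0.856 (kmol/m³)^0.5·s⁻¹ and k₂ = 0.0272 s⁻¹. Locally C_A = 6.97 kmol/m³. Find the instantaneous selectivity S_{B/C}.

S_{B/C} = r_B/r_C = (k₁·C_A^0.5)/(k₂·C_A) = (k₁/k₂)·C_A^-0.5.
= (0.856×6.970^0.5) / (0.0272×6.970) = 2.260/0.1896 = 11.9.

11.9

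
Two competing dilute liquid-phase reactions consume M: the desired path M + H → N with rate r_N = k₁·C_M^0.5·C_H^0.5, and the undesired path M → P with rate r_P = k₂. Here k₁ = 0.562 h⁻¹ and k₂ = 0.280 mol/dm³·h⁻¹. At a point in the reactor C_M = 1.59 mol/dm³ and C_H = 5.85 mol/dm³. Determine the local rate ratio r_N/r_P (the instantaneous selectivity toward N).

S_{N/P} = r_N/r_P = (k₁·C_M^0.5·C_H^0.5)/(k₂) = (k₁/k₂)·C_M^0.5·C_H^0.5.
= (0.562×1.590^0.5×5.850^0.5) / (0.280) = 1.714/0.2800 = 6.12.
Since the desired path is higher order in M, keeping C_M high (PFR or concentrated feed) favours N.

6.12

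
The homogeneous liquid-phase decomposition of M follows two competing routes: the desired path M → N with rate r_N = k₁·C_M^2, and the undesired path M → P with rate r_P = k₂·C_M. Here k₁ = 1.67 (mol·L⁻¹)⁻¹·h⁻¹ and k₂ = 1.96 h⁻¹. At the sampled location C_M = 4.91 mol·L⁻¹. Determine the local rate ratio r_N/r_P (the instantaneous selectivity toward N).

4.18

S_{N/P} = r_N/r_P = (k₁·C_M^2)/(k₂·C_M) = (k₁/k₂)·C_M.
= (1.67×4.910^2) / (1.96×4.910) = 40.26/9.624 = 4.18.
Since the desired path is higher order in M, keeping C_M high (PFR or concentrated feed) favours N.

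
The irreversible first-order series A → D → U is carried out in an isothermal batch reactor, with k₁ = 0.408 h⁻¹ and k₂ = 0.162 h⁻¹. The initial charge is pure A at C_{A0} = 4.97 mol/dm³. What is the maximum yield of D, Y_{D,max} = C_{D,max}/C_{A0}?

0.544

Evaluating C_D at t_opt = ln(k₂/k₁)/(k₂−k₁) gives C_{D,max}/C_{A0} = (k₁/k₂)^[k₂/(k₂−k₁)].
= (0.408/0.162)^(0.162/(0.162−0.408)) = (2.519)^(-0.6585) = 0.5443.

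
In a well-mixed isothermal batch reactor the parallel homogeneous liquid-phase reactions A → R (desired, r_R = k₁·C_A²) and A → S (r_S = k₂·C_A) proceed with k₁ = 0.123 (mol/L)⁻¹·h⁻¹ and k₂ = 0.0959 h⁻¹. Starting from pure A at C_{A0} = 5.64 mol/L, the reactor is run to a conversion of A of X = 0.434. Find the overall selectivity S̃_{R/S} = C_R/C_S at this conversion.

5.54

C_A = C_{A0}(1−X) = 3.192 mol/L.
Along a PFR/batch, dC_S/dC_A = −r_S/(r_R+r_S) = −k₂/(k₂+k₁·C_A).
Integrating from C_{A0} to C_A: C_S = (0.0959/0.123)·ln[(0.0959+0.123·5.64)/(0.0959+0.123·3.19)] = 0.7797·ln(0.7896/0.4885) = 0.3743 mol/L.
Then C_R = (C_{A0}−C_A) − C_S = 2.448 − 0.3743 = 2.073 mol/L.
S̃_{R/S} = C_R/C_S = 2.073/0.3743 = 5.54.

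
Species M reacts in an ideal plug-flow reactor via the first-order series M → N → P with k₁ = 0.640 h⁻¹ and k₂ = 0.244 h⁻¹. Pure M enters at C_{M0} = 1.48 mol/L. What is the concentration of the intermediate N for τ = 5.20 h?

Solving the coupled first-order balances gives C_N(τ) = [k₁/(k₂−k₁)]·C_{M0}·(e^(−k₁τ) − e^(−k₂τ)).
e^(−k₁τ) = e^(−0.640×5.20) = e^(−3.328) = 0.03586; e^(−k₂τ) = e^(−1.269) = 0.2812.
C_N = 0.640×1.48/(0.244−0.640) × (0.03586−0.2812) = (-2.392)×(-0.2453) = 0.5867 mol/L.

0.587 mol/L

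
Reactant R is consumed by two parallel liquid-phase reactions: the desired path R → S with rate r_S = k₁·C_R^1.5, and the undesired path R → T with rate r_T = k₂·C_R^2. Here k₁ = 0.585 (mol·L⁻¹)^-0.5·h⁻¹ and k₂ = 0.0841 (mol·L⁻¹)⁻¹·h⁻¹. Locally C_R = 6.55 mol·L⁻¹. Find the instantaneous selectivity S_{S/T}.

S_{S/T} = r_S/r_T = (k₁·C_R^1.5)/(k₂·C_R^2) = (k₁/k₂)·C_R^-0.5.
= (0.585×6.550^1.5) / (0.0841×6.550^2) = 9.807/3.608 = 2.72.

2.72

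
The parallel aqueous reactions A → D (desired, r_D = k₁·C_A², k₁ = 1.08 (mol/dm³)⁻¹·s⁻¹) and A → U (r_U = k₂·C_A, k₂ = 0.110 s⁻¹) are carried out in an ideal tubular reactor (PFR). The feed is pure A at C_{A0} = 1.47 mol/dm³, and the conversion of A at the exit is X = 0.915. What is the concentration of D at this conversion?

C_A = C_{A0}(1−X) = 0.1249 mol/dm³.
Along a PFR/batch, dC_U/dC_A = −r_U/(r_D+r_U) = −k₂/(k₂+k₁·C_A).
Integrating from C_{A0} to C_A: C_U = (0.110/1.08)·ln[(0.110+1.08·1.47)/(0.110+1.08·0.125)] = 0.1019·ln(1.698/0.2449) = 0.1972 mol/dm³.
Then C_D = (C_{A0}−C_A) − C_U = 1.345 − 0.1972 = 1.148 mol/dm³.

1.15 mol/dm³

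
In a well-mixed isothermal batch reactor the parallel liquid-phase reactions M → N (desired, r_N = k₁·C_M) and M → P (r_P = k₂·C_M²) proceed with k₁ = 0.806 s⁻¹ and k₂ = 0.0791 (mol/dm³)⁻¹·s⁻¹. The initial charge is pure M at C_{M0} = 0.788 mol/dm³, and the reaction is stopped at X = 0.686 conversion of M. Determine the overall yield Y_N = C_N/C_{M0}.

0.653

C_M = C_{M0}(1−X) = 0.2474 mol/dm³.
Along a PFR/batch, dC_N/dC_M = −r_N/(r_N+r_P) = −k₁/(k₁+k₂·C_M).
Integrating from C_{M0} to C_M: C_N = (0.806/0.0791)·ln[(0.806+0.0791·0.788)/(0.806+0.0791·0.247)] = 10.19·ln(0.8683/0.8256) = 0.5145 mol/dm³.
Y_N = C_N/C_{M0} = 0.5145/0.788 = 0.653.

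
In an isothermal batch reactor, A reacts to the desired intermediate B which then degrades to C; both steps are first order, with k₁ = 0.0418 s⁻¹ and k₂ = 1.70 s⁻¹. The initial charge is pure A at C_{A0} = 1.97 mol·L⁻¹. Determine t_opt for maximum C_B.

Setting dC_B/dt = 0 gives t_opt = ln(k₂/k₁)/(k₂−k₁).
= ln(1.70/0.0418)/(1.70−0.0418) = ln(40.67)/1.658 = 3.705/1.658 = 2.23 s.

2.23 s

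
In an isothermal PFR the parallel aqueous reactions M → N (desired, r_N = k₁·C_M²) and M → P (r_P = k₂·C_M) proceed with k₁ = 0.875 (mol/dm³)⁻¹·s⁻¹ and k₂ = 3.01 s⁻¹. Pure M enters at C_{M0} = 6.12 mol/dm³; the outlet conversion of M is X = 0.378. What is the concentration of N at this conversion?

C_M = C_{M0}(1−X) = 3.807 mol/dm³.
Along a PFR/batch, dC_P/dC_M = −r_P/(r_N+r_P) = −k₂/(k₂+k₁·C_M).
Integrating from C_{M0} to C_M: C_P = (3.01/0.875)·ln[(3.01+0.875·6.12)/(3.01+0.875·3.81)] = 3.440·ln(8.365/6.341) = 0.9531 mol/dm³.
Then C_N = (C_{M0}−C_M) − C_P = 2.313 − 0.9531 = 1.360 mol/dm³.

1.36 mol/dm³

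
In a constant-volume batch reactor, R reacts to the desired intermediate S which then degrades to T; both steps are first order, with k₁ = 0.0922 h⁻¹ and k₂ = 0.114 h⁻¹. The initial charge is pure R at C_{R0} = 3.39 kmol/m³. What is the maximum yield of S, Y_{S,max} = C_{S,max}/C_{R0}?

0.330

For a first-order series the maximum intermediate yield is C_{S,max}/C_{R0} = (k₁/k₂)^[k₂/(k₂−k₁)].
= (0.0922/0.114)^(0.114/(0.114−0.0922)) = (0.8088)^(5.229) = 0.3296.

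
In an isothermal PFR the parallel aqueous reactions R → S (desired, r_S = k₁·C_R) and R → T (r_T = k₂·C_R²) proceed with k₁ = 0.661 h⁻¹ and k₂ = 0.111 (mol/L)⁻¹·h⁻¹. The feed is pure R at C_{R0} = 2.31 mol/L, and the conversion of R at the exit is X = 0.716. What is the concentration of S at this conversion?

1.33 mol/L

C_R = C_{R0}(1−X) = 0.6560 mol/L.
Along a PFR/batch, dC_S/dC_R = −r_S/(r_S+r_T) = −k₁/(k₁+k₂·C_R).
Integrating from C_{R0} to C_R: C_S = (0.661/0.111)·ln[(0.661+0.111·2.31)/(0.661+0.111·0.656)] = 5.955·ln(0.9174/0.7338) = 1.330 mol/L.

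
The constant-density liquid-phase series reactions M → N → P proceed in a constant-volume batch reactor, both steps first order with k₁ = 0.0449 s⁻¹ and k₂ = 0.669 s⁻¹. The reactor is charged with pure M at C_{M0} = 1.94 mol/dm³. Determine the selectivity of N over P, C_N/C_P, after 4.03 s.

The intermediate concentration in a first-order A→B→C sequence is C_N = k₁C_{M0}(e^(−k₁t) − e^(−k₂t))/(k₂−k₁).
e^(−k₁t) = e^(−0.0449×4.03) = e^(−0.1809) = 0.8345; e^(−k₂t) = e^(−2.696) = 0.06747.
C_N = 0.0449×1.94/(0.669−0.0449) × (0.8345−0.06747) = 0.1396×0.7670 = 0.1071 mol/dm³.
C_M = C_{M0}e^(−k₁t) = 1.619 mol/dm³, so C_P = C_{M0}−C_M−C_N = 0.2141 mol/dm³; C_N/C_P = 0.500.

0.500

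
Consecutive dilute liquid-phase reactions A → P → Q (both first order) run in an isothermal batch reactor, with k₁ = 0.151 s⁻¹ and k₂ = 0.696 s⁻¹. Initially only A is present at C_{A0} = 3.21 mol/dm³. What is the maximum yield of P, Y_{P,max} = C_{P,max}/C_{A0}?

0.142

Evaluating C_P at t_opt = ln(k₂/k₁)/(k₂−k₁) gives C_{P,max}/C_{A0} = (k₁/k₂)^[k₂/(k₂−k₁)].
= (0.151/0.696)^(0.696/(0.696−0.151)) = (0.2170)^(1.277) = 0.1421.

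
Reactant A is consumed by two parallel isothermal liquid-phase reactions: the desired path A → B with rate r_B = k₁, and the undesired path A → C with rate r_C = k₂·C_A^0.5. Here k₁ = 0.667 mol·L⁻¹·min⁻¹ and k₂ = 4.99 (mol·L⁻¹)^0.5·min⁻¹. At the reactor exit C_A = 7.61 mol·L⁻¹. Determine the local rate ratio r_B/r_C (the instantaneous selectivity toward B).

0.0485

S_{B/C} = r_B/r_C = (k₁)/(k₂·C_A^0.5) = (k₁/k₂)·C_A^-0.5.
= (0.667) / (4.99×7.610^0.5) = 0.6670/13.77 = 0.0485.
The undesired path is higher order in A, so low C_A (CSTR or dilute feed) favours B.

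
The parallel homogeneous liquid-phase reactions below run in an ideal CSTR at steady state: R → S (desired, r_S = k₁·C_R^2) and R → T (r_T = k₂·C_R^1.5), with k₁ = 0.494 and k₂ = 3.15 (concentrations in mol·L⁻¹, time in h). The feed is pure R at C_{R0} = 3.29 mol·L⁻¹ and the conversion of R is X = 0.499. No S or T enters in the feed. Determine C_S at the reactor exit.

Exit C_R = C_{R0}(1−X) = 3.29×0.501 = 1.648 mol·L⁻¹.
Rates in a CSTR are evaluated at the outlet concentration: r_S = 0.494×1.648^2 = 1.342, r_T = 3.15×1.648^1.5 = 6.666.
Fraction of consumed R going to S: r_S/(r_S+r_T) = 0.1676.
C_S = 0.1676·C_{R0}·X = 0.1676×3.29×0.499 = 0.275 mol·L⁻¹.

0.275 mol·L⁻¹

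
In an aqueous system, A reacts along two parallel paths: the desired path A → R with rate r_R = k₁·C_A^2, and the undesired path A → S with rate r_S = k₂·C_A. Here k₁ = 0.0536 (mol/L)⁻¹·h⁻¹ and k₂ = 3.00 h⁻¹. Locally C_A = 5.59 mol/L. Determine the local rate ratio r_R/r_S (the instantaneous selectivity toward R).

S_{R/S} = r_R/r_S = (k₁·C_A^2)/(k₂·C_A) = (k₁/k₂)·C_A.
= (0.0536×5.590^2) / (3.00×5.590) = 1.675/16.77 = 0.0999.

0.0999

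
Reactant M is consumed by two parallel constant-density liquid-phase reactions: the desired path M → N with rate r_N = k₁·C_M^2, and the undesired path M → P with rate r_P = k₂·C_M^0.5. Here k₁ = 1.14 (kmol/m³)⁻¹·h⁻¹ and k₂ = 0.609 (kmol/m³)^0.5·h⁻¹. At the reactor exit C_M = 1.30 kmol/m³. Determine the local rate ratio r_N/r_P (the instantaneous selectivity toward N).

S_{N/P} = r_N/r_P = (k₁·C_M^2)/(k₂·C_M^0.5) = (k₁/k₂)·C_M^1.5.
= (1.14×1.300^2) / (0.609×1.300^0.5) = 1.927/0.6944 = 2.77.
Since the desired path is higher order in M, keeping C_M high (PFR or concentrated feed) favours N.

2.77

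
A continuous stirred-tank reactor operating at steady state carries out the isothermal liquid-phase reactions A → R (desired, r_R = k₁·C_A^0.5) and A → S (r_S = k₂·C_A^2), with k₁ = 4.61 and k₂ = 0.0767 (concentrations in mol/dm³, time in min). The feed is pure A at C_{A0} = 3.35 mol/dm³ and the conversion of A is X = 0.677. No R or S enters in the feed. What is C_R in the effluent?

Exit C_A = C_{A0}(1−X) = 3.35×0.323 = 1.082 mol/dm³.
Rates in a CSTR are evaluated at the outlet concentration: r_R = 4.61×1.082^0.5 = 4.795, r_S = 0.0767×1.082^2 = 0.08980.
Fraction of consumed A going to R: r_R/(r_R+r_S) = 0.9816.
C_R = 0.9816·C_{A0}·X = 0.9816×3.35×0.677 = 2.23 mol/dm³.

2.23 mol/dm³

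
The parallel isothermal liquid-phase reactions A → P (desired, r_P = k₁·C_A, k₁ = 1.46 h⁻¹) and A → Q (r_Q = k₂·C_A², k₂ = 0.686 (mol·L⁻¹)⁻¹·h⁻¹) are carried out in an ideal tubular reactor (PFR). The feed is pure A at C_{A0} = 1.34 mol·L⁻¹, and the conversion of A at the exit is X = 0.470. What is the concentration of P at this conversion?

0.426 mol·L⁻¹

C_A = C_{A0}(1−X) = 0.7102 mol·L⁻¹.
Along a PFR/batch, dC_P/dC_A = −r_P/(r_P+r_Q) = −k₁/(k₁+k₂·C_A).
Integrating from C_{A0} to C_A: C_P = (1.46/0.686)·ln[(1.46+0.686·1.34)/(1.46+0.686·0.710)] = 2.128·ln(2.379/1.947) = 0.4265 mol·L⁻¹.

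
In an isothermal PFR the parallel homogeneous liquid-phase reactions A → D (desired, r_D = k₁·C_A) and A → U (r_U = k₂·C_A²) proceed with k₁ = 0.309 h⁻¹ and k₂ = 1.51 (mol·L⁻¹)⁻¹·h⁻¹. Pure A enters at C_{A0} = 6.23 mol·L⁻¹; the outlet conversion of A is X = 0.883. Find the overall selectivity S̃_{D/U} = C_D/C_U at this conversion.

C_A = C_{A0}(1−X) = 0.7289 mol·L⁻¹.
Along a PFR/batch, dC_D/dC_A = −r_D/(r_D+r_U) = −k₁/(k₁+k₂·C_A).
Integrating from C_{A0} to C_A: C_D = (0.309/1.51)·ln[(0.309+1.51·6.23)/(0.309+1.51·0.729)] = 0.2046·ln(9.716/1.410) = 0.3950 mol·L⁻¹.
C_U = (C_{A0}−C_A)−C_D = 5.106 mol·L⁻¹; S̃_{D/U} = 0.3950/5.106 = 0.0774.

0.0774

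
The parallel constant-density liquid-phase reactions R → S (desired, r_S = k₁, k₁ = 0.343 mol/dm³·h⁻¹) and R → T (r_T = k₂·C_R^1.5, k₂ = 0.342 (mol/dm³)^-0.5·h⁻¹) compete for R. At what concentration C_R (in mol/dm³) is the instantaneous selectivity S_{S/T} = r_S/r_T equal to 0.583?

1.44 mol/dm³

S_{S/T} = (k₁/k₂)·C_R^-1.5 ⇒ C_R = (S·k₂/k₁)^(1/(-1.5)).
= (0.583×0.342/0.343)^(-0.6667) = (0.5813)^(-0.6667) = 1.44 mol/dm³.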